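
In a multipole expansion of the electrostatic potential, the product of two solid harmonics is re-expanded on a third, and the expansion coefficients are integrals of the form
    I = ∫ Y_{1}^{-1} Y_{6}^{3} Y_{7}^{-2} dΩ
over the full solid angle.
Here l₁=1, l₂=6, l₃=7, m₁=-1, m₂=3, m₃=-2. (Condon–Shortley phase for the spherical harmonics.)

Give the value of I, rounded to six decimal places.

0.110647

Checks pass: Σm=0; 14 even; l₃=7∈[5,7].
(2·1+1)(2·6+1)(2·7+1) = 585
Δ: 0! 2! 12! / 15! → 1/1365
sum: t=0:+1/518400 = 1/518400
3j²(1 6 7; 0 0 0) = Δ·Π!·Σ² = 7/195  (sign -1)
sum: t=0:+1/4354560 = 1/4354560
3j²(1 6 7; -1 3 -2) = Δ·Π!·Σ² = 2/273  (sign -1)
combine: 4πI² = 585·7/195·2/273 = 2/13
take √, sign +1: I = 0.11064668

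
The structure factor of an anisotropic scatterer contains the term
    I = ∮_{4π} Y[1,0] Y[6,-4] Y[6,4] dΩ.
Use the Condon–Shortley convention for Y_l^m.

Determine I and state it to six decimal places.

L=13 odd ⇒ parity kills the (l;000) factor ⇒ I = 0

0.000000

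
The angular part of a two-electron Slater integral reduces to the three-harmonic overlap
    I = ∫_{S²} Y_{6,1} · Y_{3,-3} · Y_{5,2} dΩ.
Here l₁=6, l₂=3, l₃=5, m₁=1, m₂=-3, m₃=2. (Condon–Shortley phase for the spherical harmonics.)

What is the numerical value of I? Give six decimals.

0.145631

Checks pass: Σm=0; 14 even; l₃=5∈[3,9].
(2·6+1)(2·3+1)(2·5+1) = 1001
Δ: 4! 8! 2! / 15! → 1/675675
sum: t=1:−1/8640 t=2:+1/2304 t=3:−1/8640 = 7/34560
3j²(6 3 5; 0 0 0) = Δ·Π!·Σ² = 7/429  (sign -1)
sum: t=0:+1/34560 = 1/34560
3j²(6 3 5; 1 -3 2) = Δ·Π!·Σ² = 7/429  (sign -1)
combine: 4πI² = 1001·7/429·7/429 = 343/1287
take √, sign +1: I = 0.14563067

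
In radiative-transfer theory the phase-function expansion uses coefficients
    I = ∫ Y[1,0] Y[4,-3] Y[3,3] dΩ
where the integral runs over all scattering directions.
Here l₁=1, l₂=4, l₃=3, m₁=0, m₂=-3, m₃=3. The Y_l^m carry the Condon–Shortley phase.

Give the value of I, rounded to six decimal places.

Checks pass: Σm=0; 8 even; l₃=3∈[3,5].
(2·1+1)(2·4+1)(2·3+1) = 189
Δ: 2! 0! 6! / 9! → 1/252
sum: t=1:−1/36 = -1/36
3j²(1 4 3; 0 0 0) = Δ·Π!·Σ² = 4/63  (sign +1)
sum: t=1:−1/720 = -1/720
3j²(1 4 3; 0 -3 3) = Δ·Π!·Σ² = 1/36  (sign -1)
combine: 4πI² = 189·4/63·1/36 = 1/3
take √, sign -1: I = -0.16286750

-0.162868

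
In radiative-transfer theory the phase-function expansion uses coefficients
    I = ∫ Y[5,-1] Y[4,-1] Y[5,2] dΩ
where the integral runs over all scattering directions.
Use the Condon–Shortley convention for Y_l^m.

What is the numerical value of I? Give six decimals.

Checks pass: Σm=0; 14 even; l₃=5∈[1,9].
(2·5+1)(2·4+1)(2·5+1) = 1089
Δ: 4! 6! 4! / 15! → 1/3153150
sum: t=0:+1/69120 t=1:−1/1728 t=2:+1/576 t=3:−1/1728 t=4:+1/69120 = 7/11520
3j²(5 4 5; 0 0 0) = Δ·Π!·Σ² = 2/143  (sign -1)
sum: t=0:+1/103680 t=1:−1/2880 t=2:+1/1152 t=3:−1/5184 = 7/20736
3j²(5 4 5; -1 -1 2) = Δ·Π!·Σ² = 35/2574  (sign -1)
combine: 4πI² = 1089·2/143·35/2574 = 35/169
take √, sign +1: I = 0.12837656

0.128377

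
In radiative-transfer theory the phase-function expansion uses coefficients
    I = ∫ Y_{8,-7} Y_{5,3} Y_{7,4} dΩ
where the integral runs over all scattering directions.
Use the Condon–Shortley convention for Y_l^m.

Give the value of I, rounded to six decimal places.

-0.133321

Rules hold: Σm=0, L=20 even, 3≤7≤13.
N = 17·11·15 = 2805
Δ = 6!·10!·4!/21! = 1/814773960
Racah Σ t=1..5: t=1:−1/87091200 t=2:+1/4976640 t=3:−1/2073600 t=4:+1/4976640 t=5:−1/87091200 = -1/9676800
⇒ 3j(8 5 7; 0 0 0)² = 360/46189, sgn +1
Racah Σ t=5..6: t=5:−1/2612736000 t=6:+1/1045094400 = 1/1741824000
⇒ 3j(8 5 7; -7 3 4)² = 33/3230, sgn -1
4πI² = N·(3j₀)²·(3jₘ)² = 17820/79781
I = -1·√(0.223361/4π) = -0.13332119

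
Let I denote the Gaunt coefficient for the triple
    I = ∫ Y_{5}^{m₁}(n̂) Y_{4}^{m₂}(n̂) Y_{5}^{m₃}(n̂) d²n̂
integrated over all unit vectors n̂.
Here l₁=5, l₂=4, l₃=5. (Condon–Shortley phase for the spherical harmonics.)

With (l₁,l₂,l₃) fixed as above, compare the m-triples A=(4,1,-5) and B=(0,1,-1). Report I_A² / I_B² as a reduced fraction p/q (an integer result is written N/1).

12/1

Shared (l₁,l₂,l₃)=(5,4,5): N and (l;000)² cancel in I_A²/I_B².
A: Δ = 4!·6!·4!/15! = 1/3153150; Racah Σ t=1..1: t=1:−1/103680 = -1/103680; ⇒ 3j(5 4 5; 4 1 -5)² = 4/143, sgn -1
B: Δ = 4!·6!·4!/15! = 1/3153150; Racah Σ t=1..4: t=1:−1/6912 t=2:+1/864 t=3:−1/1152 t=4:+1/17280 = 7/34560; ⇒ 3j(5 4 5; 0 1 -1)² = 1/429, sgn +1
I_A²/I_B² = (4/143)/(1/429) = 12/1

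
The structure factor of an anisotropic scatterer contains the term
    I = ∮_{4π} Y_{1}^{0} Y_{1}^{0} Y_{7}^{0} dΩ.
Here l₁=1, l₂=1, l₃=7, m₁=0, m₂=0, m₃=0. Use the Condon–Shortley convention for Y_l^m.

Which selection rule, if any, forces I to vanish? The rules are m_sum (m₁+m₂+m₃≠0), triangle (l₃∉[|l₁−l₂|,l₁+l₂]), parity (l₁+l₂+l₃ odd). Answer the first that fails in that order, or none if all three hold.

azimuthal sum: 0 + 0 + 0 = 0  ✓
0 ≤ 7 ≤ 2 (triangle on l)  ✗
L = 1 + 1 + 7 = 9 (odd)

triangle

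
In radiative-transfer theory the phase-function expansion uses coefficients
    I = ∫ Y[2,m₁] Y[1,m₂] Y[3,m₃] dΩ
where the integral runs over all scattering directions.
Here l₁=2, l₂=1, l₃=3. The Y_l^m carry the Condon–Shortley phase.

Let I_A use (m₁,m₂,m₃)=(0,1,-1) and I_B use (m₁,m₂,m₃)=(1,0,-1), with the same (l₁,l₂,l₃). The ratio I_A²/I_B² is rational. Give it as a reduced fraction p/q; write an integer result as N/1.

3/4

Same 2,1,3: normalisation and zero-m 3j drop out of the ratio.
A: Δ: 0! 4! 2! / 7! → 1/105; sum: t=0:+1/8 = 1/8; 3j²(2 1 3; 0 1 -1) = Δ·Π!·Σ² = 2/35  (sign +1)
B: Δ: 0! 4! 2! / 7! → 1/105; sum: t=0:+1/6 = 1/6; 3j²(2 1 3; 1 0 -1) = Δ·Π!·Σ² = 8/105  (sign +1)
I_A²/I_B² = (2/35)/(8/105) = 3/4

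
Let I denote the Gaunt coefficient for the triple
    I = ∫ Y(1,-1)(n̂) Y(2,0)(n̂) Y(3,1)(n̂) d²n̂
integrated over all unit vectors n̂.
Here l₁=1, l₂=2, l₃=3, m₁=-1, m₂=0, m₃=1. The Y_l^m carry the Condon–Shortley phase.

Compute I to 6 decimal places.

Checks pass: Σm=0; 6 even; l₃=3∈[1,3].
(2·1+1)(2·2+1)(2·3+1) = 105
Δ: 0! 2! 4! / 7! → 1/105
sum: t=0:+1/4 = 1/4
3j²(1 2 3; 0 0 0) = Δ·Π!·Σ² = 3/35  (sign -1)
sum: t=0:+1/8 = 1/8
3j²(1 2 3; -1 0 1) = Δ·Π!·Σ² = 2/35  (sign +1)
combine: 4πI² = 105·3/35·2/35 = 18/35
take √, sign -1: I = -0.20230066

-0.202301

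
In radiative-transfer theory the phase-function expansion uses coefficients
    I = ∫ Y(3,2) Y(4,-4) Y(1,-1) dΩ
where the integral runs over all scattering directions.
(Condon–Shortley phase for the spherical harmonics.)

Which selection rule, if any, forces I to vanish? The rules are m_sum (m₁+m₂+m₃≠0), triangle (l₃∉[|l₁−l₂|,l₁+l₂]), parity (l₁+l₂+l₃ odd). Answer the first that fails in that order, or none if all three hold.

azimuthal sum: 2 − 4 − 1 = -3  ✗
1 ≤ 1 ≤ 7 (triangle on l)
L = 3 + 4 + 1 = 8 (even)

m_sum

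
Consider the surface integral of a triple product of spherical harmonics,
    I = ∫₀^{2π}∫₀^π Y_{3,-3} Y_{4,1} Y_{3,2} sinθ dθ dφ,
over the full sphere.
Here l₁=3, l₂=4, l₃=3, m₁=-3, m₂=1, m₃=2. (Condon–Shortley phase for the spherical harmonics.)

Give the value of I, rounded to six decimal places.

Checks pass: Σm=0; 10 even; l₃=3∈[1,7].
(2·3+1)(2·4+1)(2·3+1) = 441
Δ: 4! 2! 4! / 11! → 1/34650
sum: t=1:−1/72 t=2:+1/16 t=3:−1/72 = 5/144
3j²(3 4 3; 0 0 0) = Δ·Π!·Σ² = 2/77  (sign -1)
sum: t=4:+1/288 = 1/288
3j²(3 4 3; -3 1 2) = Δ·Π!·Σ² = 5/231  (sign -1)
combine: 4πI² = 441·2/77·5/231 = 30/121
take √, sign +1: I = 0.14046335

0.140463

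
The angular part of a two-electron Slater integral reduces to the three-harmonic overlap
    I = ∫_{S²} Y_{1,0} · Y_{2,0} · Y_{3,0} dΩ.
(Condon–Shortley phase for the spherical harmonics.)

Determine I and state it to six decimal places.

0.247767

Rules hold: Σm=0, L=6 even, 1≤3≤3.
N = 3·5·7 = 105
Δ = 0!·2!·4!/7! = 1/105
Racah Σ t=0..0: t=0:+1/4 = 1/4
⇒ 3j(1 2 3; 0 0 0)² = 3/35, sgn -1
(m-triple is (0,0,0) — same symbol as above.)
4πI² = N·(3j₀)²·(3jₘ)² = 27/35
I = +1·√(0.771429/4π) = 0.24776670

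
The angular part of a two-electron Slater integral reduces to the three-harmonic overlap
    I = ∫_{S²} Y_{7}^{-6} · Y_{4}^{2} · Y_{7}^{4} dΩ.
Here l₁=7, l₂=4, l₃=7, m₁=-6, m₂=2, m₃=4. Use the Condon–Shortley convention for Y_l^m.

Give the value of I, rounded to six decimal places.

0.160865

m-sum 0 ✓  L=18 even ✓  3≤7≤11 ✓
Π(2lᵢ+1) = 15×9×15 = 2025
triangle coeff Δ(7,4,7) = 1/58198140
Σ_t [0,4]: t=0:+1/17418240 t=1:−1/622080 t=2:+1/230400 t=3:−1/622080 t=4:+1/17418240 = 1/806400
(3j)²=2268/230945 [(7 4 7; 0 0 0)], sign=-1
Σ_t [3,4]: t=3:−1/130636800 t=4:+1/34836480 = 11/522547200
(3j)²=1331/81396 [(7 4 7; -6 2 4)], sign=-1
⇒ 4πI² = 441045/1356277
I = (+1)√(441045/1356277/(4π)) = 0.16086528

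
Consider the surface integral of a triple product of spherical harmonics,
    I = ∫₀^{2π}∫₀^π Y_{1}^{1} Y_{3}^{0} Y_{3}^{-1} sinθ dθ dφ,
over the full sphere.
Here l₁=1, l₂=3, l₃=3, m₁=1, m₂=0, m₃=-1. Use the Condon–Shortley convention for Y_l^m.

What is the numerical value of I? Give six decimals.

Σlᵢ=7 odd — θ-integrand is odd under cosθ→−cosθ; I=0

0.000000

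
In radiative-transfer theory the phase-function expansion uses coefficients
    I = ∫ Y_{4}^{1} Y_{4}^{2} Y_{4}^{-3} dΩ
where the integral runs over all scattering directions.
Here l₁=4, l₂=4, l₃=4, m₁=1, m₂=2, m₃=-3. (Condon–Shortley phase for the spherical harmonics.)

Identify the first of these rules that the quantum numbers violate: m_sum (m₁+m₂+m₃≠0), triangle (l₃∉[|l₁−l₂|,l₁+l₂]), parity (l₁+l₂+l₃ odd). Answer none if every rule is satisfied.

none

azimuthal sum: 1 + 2 − 3 = 0  ✓
0 ≤ 4 ≤ 8 (triangle on l)  ✓
L = 4 + 4 + 4 = 12 (even)  ✓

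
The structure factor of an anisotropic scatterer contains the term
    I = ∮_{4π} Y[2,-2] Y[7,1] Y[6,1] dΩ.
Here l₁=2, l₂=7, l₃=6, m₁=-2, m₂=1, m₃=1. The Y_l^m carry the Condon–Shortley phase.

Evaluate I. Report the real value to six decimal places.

L=15 odd ⇒ parity kills the (l;000) factor ⇒ I = 0

0.000000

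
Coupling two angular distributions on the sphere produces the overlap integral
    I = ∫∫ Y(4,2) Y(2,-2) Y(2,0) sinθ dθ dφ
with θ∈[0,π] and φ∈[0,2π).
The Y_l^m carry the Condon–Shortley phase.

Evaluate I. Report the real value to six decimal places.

Rules hold: Σm=0, L=8 even, 2≤2≤6.
N = 9·5·5 = 225
Δ = 4!·4!·0!/9! = 1/630
Racah Σ t=2..2: t=2:+1/16 = 1/16
⇒ 3j(4 2 2; 0 0 0)² = 2/35, sgn +1
Racah Σ t=0..0: t=0:+1/96 = 1/96
⇒ 3j(4 2 2; 2 -2 0)² = 1/42, sgn +1
4πI² = N·(3j₀)²·(3jₘ)² = 15/49
I = +1·√(0.306122/4π) = 0.15607835

0.156078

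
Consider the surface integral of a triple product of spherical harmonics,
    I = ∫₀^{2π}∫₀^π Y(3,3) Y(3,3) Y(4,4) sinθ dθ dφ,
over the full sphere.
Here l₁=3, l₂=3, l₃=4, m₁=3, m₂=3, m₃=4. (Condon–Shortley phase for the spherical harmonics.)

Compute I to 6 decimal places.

0.000000

m-sum = 3 + 3 + 4 = 10 ≠ 0 ⇒ I = 0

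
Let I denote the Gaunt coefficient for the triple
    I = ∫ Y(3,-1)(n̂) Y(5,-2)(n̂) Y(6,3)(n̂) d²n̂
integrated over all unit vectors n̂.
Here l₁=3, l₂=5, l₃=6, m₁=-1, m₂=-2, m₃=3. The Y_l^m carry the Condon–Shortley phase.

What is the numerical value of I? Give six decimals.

-0.152880

Rules hold: Σm=0, L=14 even, 2≤6≤8.
N = 7·11·13 = 1001
Δ = 2!·4!·8!/15! = 1/675675
Racah Σ t=0..2: t=0:+1/8640 t=1:−1/2304 t=2:+1/8640 = -7/34560
⇒ 3j(3 5 6; 0 0 0)² = 7/429, sgn -1
Racah Σ t=0..2: t=0:+1/34560 t=1:−1/8640 t=2:+1/40320 = -1/16128
⇒ 3j(3 5 6; -1 -2 3)² = 18/1001, sgn +1
4πI² = N·(3j₀)²·(3jₘ)² = 42/143
I = -1·√(0.293706/4π) = -0.15288036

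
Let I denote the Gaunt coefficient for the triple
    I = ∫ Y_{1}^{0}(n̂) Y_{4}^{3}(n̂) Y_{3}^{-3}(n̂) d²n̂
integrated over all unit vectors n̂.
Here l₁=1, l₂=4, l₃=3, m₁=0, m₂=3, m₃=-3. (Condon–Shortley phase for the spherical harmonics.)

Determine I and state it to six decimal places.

Rules hold: Σm=0, L=8 even, 3≤3≤5.
N = 3·9·7 = 189
Δ = 2!·0!·6!/9! = 1/252
Racah Σ t=1..1: t=1:−1/36 = -1/36
⇒ 3j(1 4 3; 0 0 0)² = 4/63, sgn +1
Racah Σ t=1..1: t=1:−1/720 = -1/720
⇒ 3j(1 4 3; 0 3 -3)² = 1/36, sgn -1
4πI² = N·(3j₀)²·(3jₘ)² = 1/3
I = -1·√(0.333333/4π) = -0.16286750

-0.162868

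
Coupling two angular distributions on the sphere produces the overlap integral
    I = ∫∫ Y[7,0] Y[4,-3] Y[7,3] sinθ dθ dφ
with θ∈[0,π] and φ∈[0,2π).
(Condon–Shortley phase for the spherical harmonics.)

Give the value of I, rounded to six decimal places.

m-sum 0 ✓  L=18 even ✓  3≤7≤11 ✓
Π(2lᵢ+1) = 15×9×15 = 2025
triangle coeff Δ(7,4,7) = 1/58198140
Σ_t [0,4]: t=0:+1/17418240 t=1:−1/622080 t=2:+1/230400 t=3:−1/622080 t=4:+1/17418240 = 1/806400
(3j)²=2268/230945 [(7 4 7; 0 0 0)], sign=-1
Σ_t [0,1]: t=0:+1/4354560 t=1:−1/2488320 = -1/5806080
(3j)²=525/92378 [(7 4 7; 0 -3 3)], sign=-1
⇒ 4πI² = 241116750/2133423721
I = (+1)√(241116750/2133423721/(4π)) = 0.09483534

0.094835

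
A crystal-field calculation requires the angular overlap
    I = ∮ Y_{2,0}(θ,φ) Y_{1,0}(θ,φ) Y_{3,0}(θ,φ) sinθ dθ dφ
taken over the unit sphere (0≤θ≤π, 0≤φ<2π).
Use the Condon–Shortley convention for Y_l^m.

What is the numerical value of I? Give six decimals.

0.247767

Checks pass: Σm=0; 6 even; l₃=3∈[1,3].
(2·2+1)(2·1+1)(2·3+1) = 105
Δ: 0! 4! 2! / 7! → 1/105
sum: t=0:+1/4 = 1/4
3j²(2 1 3; 0 0 0) = Δ·Π!·Σ² = 3/35  (sign -1)
(m-triple is (0,0,0) — same symbol as above.)
combine: 4πI² = 105·3/35·3/35 = 27/35
take √, sign +1: I = 0.24776670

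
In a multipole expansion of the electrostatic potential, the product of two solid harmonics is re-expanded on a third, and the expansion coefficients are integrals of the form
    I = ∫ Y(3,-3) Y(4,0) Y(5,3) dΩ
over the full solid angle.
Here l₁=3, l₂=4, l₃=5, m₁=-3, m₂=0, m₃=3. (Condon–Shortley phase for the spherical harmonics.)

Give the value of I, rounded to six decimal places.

0.196280

Checks pass: Σm=0; 12 even; l₃=5∈[1,7].
(2·3+1)(2·4+1)(2·5+1) = 693
Δ: 2! 4! 6! / 13! → 1/180180
sum: t=0:+1/576 t=1:−1/144 t=2:+1/576 = -1/288
3j²(3 4 5; 0 0 0) = Δ·Π!·Σ² = 20/1001  (sign +1)
sum: t=2:+1/2304 = 1/2304
3j²(3 4 5; -3 0 3) = Δ·Π!·Σ² = 5/143  (sign +1)
combine: 4πI² = 693·20/1001·5/143 = 900/1859
take √, sign +1: I = 0.19628026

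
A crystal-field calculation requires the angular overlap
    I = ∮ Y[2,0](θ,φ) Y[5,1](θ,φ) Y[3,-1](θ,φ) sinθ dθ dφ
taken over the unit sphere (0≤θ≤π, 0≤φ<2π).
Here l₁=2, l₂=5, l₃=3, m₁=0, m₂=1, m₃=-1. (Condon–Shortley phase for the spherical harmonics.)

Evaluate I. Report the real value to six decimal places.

-0.227318

Checks pass: Σm=0; 10 even; l₃=3∈[3,7].
(2·2+1)(2·5+1)(2·3+1) = 385
Δ: 4! 0! 6! / 11! → 1/2310
sum: t=2:+1/144 = 1/144
3j²(2 5 3; 0 0 0) = Δ·Π!·Σ² = 10/231  (sign -1)
sum: t=2:+1/192 = 1/192
3j²(2 5 3; 0 1 -1) = Δ·Π!·Σ² = 3/77  (sign +1)
combine: 4πI² = 385·10/231·3/77 = 50/77
take √, sign -1: I = -0.22731846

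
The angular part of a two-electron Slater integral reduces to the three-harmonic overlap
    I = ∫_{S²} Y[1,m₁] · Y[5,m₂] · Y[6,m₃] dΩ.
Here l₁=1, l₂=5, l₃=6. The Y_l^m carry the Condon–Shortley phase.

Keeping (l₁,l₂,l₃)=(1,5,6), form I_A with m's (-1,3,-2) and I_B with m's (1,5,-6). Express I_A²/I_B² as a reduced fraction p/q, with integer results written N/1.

1/11

l's match ⇒ only the (l;m) 3-j factors differ between A and B.
A: triangle coeff Δ(1,5,6) = 1/858; Σ_t [0,0]: t=0:+1/161280 = 1/161280; (3j)²=1/143 [(1 5 6; -1 3 -2)], sign=+1
B: triangle coeff Δ(1,5,6) = 1/858; Σ_t [0,0]: t=0:+1/7257600 = 1/7257600; (3j)²=1/13 [(1 5 6; 1 5 -6)], sign=+1
I_A²/I_B² = (1/143)/(1/13) = 1/11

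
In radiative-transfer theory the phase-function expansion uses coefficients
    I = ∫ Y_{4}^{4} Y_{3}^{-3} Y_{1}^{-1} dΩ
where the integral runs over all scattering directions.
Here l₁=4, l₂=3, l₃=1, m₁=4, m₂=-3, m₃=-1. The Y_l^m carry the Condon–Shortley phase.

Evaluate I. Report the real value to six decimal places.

Rules hold: Σm=0, L=8 even, 1≤1≤7.
N = 9·7·3 = 189
Δ = 6!·2!·0!/9! = 1/252
Racah Σ t=3..3: t=3:−1/36 = -1/36
⇒ 3j(4 3 1; 0 0 0)² = 4/63, sgn +1
Racah Σ t=0..0: t=0:+1/1440 = 1/1440
⇒ 3j(4 3 1; 4 -3 -1)² = 1/9, sgn +1
4πI² = N·(3j₀)²·(3jₘ)² = 4/3
I = +1·√(1.33333/4π) = 0.32573501

0.325735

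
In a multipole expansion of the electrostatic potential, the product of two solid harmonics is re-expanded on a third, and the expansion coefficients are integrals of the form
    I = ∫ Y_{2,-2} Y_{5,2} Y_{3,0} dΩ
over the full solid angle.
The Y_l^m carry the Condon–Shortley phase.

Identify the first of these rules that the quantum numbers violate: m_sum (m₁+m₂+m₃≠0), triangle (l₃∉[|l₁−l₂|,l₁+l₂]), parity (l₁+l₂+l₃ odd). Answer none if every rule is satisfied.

none

azimuthal sum: -2 + 2 + 0 = 0  ✓
3 ≤ 3 ≤ 7 (triangle on l)  ✓
L = 2 + 5 + 3 = 10 (even)  ✓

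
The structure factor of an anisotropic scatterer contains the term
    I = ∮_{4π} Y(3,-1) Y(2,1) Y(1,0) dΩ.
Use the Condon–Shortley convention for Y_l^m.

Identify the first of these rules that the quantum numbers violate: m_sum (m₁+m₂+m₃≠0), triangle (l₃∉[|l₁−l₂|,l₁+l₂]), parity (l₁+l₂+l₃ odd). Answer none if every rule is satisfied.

none

m₁+m₂+m₃ = -1 + 1 + 0 = 0  ✓
triangle: |3−2|=1 ≤ l₃=1 ≤ 3+2=5  ✓
parity: l₁+l₂+l₃ = 6 is even  ✓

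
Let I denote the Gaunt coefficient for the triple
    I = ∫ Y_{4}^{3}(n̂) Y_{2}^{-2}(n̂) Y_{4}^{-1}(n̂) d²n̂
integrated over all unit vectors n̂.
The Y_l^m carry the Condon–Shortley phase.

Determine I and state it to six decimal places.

Rules hold: Σm=0, L=10 even, 2≤4≤6.
N = 9·5·9 = 405
Δ = 2!·6!·2!/11! = 1/13860
Racah Σ t=0..2: t=0:+1/192 t=1:−1/36 t=2:+1/192 = -5/288
⇒ 3j(4 2 4; 0 0 0)² = 20/693, sgn -1
Racah Σ t=0..0: t=0:+1/480 = 1/480
⇒ 3j(4 2 4; 3 -2 -1)² = 3/110, sgn -1
4πI² = N·(3j₀)²·(3jₘ)² = 270/847
I = +1·√(0.318772/4π) = 0.15927046

0.159270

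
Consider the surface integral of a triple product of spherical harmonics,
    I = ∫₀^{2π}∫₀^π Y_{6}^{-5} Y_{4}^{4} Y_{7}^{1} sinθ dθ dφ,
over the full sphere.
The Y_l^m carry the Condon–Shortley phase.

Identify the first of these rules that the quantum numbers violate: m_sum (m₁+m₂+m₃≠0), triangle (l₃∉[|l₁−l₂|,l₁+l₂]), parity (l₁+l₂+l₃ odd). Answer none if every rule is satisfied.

parity

Σmᵢ = 0  ✓
l₃∈[|l₁−l₂|,l₁+l₂]=[2,10], have l₃=7  ✓
Σlᵢ = 17 ⇒ odd  ✗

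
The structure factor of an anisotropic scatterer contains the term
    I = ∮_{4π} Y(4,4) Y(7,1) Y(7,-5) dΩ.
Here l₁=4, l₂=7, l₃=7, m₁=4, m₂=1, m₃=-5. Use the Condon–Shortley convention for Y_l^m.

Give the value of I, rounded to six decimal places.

Rules hold: Σm=0, L=18 even, 3≤7≤11.
N = 9·15·15 = 2025
Δ = 4!·4!·10!/19! = 1/58198140
Racah Σ t=0..4: t=0:+1/17418240 t=1:−1/622080 t=2:+1/230400 t=3:−1/622080 t=4:+1/17418240 = 1/806400
⇒ 3j(4 7 7; 0 0 0)² = 2268/230945, sgn -1
Racah Σ t=0..0: t=0:+1/46448640 = 1/46448640
⇒ 3j(4 7 7; 4 1 -5)² = 75/8398, sgn +1
4πI² = N·(3j₀)²·(3jₘ)² = 34445250/193947611
I = -1·√(0.177601/4π) = -0.11888239

-0.118882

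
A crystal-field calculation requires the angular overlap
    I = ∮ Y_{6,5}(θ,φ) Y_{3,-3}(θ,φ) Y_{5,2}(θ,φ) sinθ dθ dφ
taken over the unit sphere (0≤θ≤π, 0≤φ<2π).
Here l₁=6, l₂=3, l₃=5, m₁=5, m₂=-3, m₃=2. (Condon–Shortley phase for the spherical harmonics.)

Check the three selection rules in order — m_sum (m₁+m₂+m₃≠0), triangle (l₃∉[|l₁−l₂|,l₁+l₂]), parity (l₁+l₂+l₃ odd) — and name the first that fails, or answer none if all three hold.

Σmᵢ = 4  ✗
l₃∈[|l₁−l₂|,l₁+l₂]=[3,9], have l₃=5
Σlᵢ = 14 ⇒ even

m_sum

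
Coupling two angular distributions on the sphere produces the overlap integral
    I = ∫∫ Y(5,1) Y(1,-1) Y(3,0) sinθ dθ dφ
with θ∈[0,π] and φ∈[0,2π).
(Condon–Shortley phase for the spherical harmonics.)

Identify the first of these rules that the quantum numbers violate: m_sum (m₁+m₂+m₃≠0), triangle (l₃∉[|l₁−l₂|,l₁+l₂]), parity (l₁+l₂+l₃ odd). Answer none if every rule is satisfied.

triangle

azimuthal sum: 1 − 1 + 0 = 0  ✓
4 ≤ 3 ≤ 6 (triangle on l)  ✗
L = 5 + 1 + 3 = 9 (odd)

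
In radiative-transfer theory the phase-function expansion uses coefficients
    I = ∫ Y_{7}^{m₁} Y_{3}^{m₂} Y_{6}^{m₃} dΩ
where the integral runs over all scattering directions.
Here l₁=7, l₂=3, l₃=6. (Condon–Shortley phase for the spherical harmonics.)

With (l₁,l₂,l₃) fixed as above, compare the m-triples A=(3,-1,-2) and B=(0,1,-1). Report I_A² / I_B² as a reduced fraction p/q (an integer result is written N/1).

l's match ⇒ only the (l;m) 3-j factors differ between A and B.
A: triangle coeff Δ(7,3,6) = 1/2042040; Σ_t [0,2]: t=0:+1/829440 t=1:−1/181440 t=2:+1/645120 = -1/362880; (3j)²=256/17017 [(7 3 6; 3 -1 -2)], sign=-1
B: triangle coeff Δ(7,3,6) = 1/2042040; Σ_t [2,4]: t=2:+1/115200 t=3:−1/103680 t=4:+1/1451520 = -1/3628800; (3j)²=1/36465 [(7 3 6; 0 1 -1)], sign=+1
I_A²/I_B² = (256/17017)/(1/36465) = 3840/7

3840/7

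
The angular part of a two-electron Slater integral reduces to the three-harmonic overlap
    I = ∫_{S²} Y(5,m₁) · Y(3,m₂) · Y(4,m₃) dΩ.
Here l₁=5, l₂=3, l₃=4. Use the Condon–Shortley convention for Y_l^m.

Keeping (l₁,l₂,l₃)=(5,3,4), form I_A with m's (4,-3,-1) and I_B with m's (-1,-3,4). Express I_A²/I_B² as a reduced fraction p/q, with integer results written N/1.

27/2

l's match ⇒ only the (l;m) 3-j factors differ between A and B.
A: triangle coeff Δ(5,3,4) = 1/180180; Σ_t [0,0]: t=0:+1/5760 = 1/5760; (3j)²=9/286 [(5 3 4; 4 -3 -1)], sign=-1
B: triangle coeff Δ(5,3,4) = 1/180180; Σ_t [0,0]: t=0:+1/34560 = 1/34560; (3j)²=1/429 [(5 3 4; -1 -3 4)], sign=+1
I_A²/I_B² = (9/286)/(1/429) = 27/2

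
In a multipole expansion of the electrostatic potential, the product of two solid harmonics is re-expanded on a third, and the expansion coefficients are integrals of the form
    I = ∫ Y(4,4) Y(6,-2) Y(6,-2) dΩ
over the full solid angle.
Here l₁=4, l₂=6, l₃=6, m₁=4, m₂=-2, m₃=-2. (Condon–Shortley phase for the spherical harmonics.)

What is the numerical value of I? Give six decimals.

Checks pass: Σm=0; 16 even; l₃=6∈[2,10].
(2·4+1)(2·6+1)(2·6+1) = 1521
Δ: 4! 4! 8! / 17! → 1/15315300
sum: t=0:+1/829440 t=1:−1/25920 t=2:+1/9216 t=3:−1/25920 t=4:+1/829440 = 7/207360
3j²(4 6 6; 0 0 0) = Δ·Π!·Σ² = 28/2431  (sign +1)
sum: t=0:+1/331776 = 1/331776
3j²(4 6 6; 4 -2 -2) = Δ·Π!·Σ² = 490/21879  (sign +1)
combine: 4πI² = 1521·28/2431·490/21879 = 13720/34969
take √, sign +1: I = 0.17669755

0.176698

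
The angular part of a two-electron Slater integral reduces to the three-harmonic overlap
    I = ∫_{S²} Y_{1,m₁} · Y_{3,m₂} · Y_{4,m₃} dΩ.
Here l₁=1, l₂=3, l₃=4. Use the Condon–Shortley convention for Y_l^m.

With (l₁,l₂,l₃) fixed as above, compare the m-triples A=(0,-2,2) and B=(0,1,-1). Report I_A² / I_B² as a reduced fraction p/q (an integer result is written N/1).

4/5

Shared (l₁,l₂,l₃)=(1,3,4): N and (l;000)² cancel in I_A²/I_B².
A: Δ = 0!·2!·6!/9! = 1/252; Racah Σ t=0..0: t=0:+1/120 = 1/120; ⇒ 3j(1 3 4; 0 -2 2)² = 1/21, sgn +1
B: Δ = 0!·2!·6!/9! = 1/252; Racah Σ t=0..0: t=0:+1/48 = 1/48; ⇒ 3j(1 3 4; 0 1 -1)² = 5/84, sgn -1
I_A²/I_B² = (1/21)/(5/84) = 4/5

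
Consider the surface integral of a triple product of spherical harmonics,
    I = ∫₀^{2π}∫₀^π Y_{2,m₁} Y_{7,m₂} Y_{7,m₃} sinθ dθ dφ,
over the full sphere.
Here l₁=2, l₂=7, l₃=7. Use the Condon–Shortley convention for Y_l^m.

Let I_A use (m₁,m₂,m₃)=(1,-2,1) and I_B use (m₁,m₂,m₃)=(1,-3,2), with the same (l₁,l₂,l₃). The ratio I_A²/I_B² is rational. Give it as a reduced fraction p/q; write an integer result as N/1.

l's match ⇒ only the (l;m) 3-j factors differ between A and B.
A: triangle coeff Δ(2,7,7) = 1/185640; Σ_t [0,1]: t=0:+1/1209600 t=1:−1/1935360 = 1/3225600; (3j)²=243/61880 [(2 7 7; 1 -2 1)], sign=+1
B: triangle coeff Δ(2,7,7) = 1/185640; Σ_t [0,1]: t=0:+1/1935360 t=1:−1/4354560 = 1/3483648; (3j)²=125/12376 [(2 7 7; 1 -3 2)], sign=-1
I_A²/I_B² = (243/61880)/(125/12376) = 243/625

243/625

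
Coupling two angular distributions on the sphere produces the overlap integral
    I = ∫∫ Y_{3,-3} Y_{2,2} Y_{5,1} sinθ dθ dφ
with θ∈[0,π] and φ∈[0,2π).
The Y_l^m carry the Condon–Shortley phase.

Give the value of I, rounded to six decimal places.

-0.023961

Rules hold: Σm=0, L=10 even, 1≤5≤5.
N = 7·5·11 = 385
Δ = 0!·6!·4!/11! = 1/2310
Racah Σ t=0..0: t=0:+1/144 = 1/144
⇒ 3j(3 2 5; 0 0 0)² = 10/231, sgn -1
Racah Σ t=0..0: t=0:+1/17280 = 1/17280
⇒ 3j(3 2 5; -3 2 1)² = 1/2310, sgn +1
4πI² = N·(3j₀)²·(3jₘ)² = 5/693
I = -1·√(0.00721501/4π) = -0.02396147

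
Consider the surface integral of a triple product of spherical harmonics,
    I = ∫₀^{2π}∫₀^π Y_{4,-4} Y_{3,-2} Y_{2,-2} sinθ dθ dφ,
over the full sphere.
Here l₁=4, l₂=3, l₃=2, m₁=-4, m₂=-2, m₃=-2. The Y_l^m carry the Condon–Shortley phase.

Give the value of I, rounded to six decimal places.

-4 − 2 − 2 = -8 ≠ 0: azimuthal integral kills it; I = 0

0.000000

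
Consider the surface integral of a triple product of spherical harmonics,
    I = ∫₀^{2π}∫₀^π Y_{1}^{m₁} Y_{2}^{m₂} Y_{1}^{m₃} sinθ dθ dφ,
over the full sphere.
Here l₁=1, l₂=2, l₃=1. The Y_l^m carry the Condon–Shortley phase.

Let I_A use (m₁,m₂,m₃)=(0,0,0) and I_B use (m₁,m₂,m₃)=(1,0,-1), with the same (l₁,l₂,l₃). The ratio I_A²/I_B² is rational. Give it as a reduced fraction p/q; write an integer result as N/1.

l's match ⇒ only the (l;m) 3-j factors differ between A and B.
A: triangle coeff Δ(1,2,1) = 1/30; Σ_t [1,1]: t=1:−1/1 = -1/1; (3j)²=2/15 [(1 2 1; 0 0 0)], sign=+1
B: triangle coeff Δ(1,2,1) = 1/30; Σ_t [0,0]: t=0:+1/4 = 1/4; (3j)²=1/30 [(1 2 1; 1 0 -1)], sign=+1
I_A²/I_B² = (2/15)/(1/30) = 4/1

4/1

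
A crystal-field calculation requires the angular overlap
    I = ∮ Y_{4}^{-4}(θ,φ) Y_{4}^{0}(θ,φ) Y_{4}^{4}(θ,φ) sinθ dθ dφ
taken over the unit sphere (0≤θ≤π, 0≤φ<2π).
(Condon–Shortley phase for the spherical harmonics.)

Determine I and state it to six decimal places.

0.106525

Rules hold: Σm=0, L=12 even, 0≤4≤8.
N = 9·9·9 = 729
Δ = 4!·4!·4!/13! = 1/450450
Racah Σ t=0..4: t=0:+1/13824 t=1:−1/216 t=2:+1/64 t=3:−1/216 t=4:+1/13824 = 5/768
⇒ 3j(4 4 4; 0 0 0)² = 18/1001, sgn +1
Racah Σ t=4..4: t=4:+1/13824 = 1/13824
⇒ 3j(4 4 4; -4 0 4)² = 14/1287, sgn +1
4πI² = N·(3j₀)²·(3jₘ)² = 2916/20449
I = +1·√(0.142599/4π) = 0.10652531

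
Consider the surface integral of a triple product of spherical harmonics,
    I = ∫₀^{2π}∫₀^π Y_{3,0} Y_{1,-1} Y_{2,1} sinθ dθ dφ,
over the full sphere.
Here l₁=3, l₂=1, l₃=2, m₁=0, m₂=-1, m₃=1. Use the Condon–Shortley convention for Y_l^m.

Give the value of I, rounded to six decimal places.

m-sum 0 ✓  L=6 even ✓  2≤2≤4 ✓
Π(2lᵢ+1) = 7×3×5 = 105
triangle coeff Δ(3,1,2) = 1/105
Σ_t [1,1]: t=1:−1/4 = -1/4
(3j)²=3/35 [(3 1 2; 0 0 0)], sign=-1
Σ_t [0,0]: t=0:+1/12 = 1/12
(3j)²=1/35 [(3 1 2; 0 -1 1)], sign=-1
⇒ 4πI² = 9/35
I = (+1)√(9/35/(4π)) = 0.14304817

0.143048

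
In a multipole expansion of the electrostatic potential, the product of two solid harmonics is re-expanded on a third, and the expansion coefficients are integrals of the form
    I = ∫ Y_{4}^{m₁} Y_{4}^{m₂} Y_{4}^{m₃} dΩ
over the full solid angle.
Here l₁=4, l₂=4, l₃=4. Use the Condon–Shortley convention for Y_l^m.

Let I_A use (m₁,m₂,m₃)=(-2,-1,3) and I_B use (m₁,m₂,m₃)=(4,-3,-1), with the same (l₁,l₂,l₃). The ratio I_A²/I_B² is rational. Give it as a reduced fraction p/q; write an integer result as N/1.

1/7

Same 4,4,4: normalisation and zero-m 3j drop out of the ratio.
A: Δ: 4! 4! 4! / 13! → 1/450450; sum: t=2:+1/576 t=3:−1/864 = 1/1728; 3j²(4 4 4; -2 -1 3) = Δ·Π!·Σ² = 5/1287  (sign -1)
B: Δ: 4! 4! 4! / 13! → 1/450450; sum: t=0:+1/3456 = 1/3456; 3j²(4 4 4; 4 -3 -1) = Δ·Π!·Σ² = 35/1287  (sign -1)
I_A²/I_B² = (5/1287)/(35/1287) = 1/7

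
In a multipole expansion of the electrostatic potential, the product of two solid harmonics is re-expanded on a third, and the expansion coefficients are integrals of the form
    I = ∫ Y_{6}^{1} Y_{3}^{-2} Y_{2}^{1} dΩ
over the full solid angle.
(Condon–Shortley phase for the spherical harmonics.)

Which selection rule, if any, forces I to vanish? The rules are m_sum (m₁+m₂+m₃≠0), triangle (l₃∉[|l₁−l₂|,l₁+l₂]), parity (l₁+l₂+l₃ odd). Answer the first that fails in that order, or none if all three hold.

m₁+m₂+m₃ = 1 − 2 + 1 = 0  ✓
triangle: |6−3|=3 ≤ l₃=2 ≤ 6+3=9  ✗
parity: l₁+l₂+l₃ = 11 is odd

triangle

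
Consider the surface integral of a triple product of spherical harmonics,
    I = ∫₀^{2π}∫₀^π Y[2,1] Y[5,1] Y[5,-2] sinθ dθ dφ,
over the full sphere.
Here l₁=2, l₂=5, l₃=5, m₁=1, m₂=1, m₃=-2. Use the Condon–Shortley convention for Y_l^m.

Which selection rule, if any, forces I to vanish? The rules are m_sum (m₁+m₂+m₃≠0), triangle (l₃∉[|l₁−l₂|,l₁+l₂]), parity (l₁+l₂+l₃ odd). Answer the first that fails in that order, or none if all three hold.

m₁+m₂+m₃ = 1 + 1 − 2 = 0  ✓
triangle: |2−5|=3 ≤ l₃=5 ≤ 2+5=7  ✓
parity: l₁+l₂+l₃ = 12 is even  ✓

none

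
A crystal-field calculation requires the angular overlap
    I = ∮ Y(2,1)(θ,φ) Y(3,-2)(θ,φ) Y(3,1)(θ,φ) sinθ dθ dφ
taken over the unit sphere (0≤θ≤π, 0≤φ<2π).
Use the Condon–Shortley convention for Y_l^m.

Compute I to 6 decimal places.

Checks pass: Σm=0; 8 even; l₃=3∈[1,5].
(2·2+1)(2·3+1)(2·3+1) = 245
Δ: 2! 2! 4! / 9! → 1/3780
sum: t=0:+1/24 t=1:−1/4 t=2:+1/24 = -1/6
3j²(2 3 3; 0 0 0) = Δ·Π!·Σ² = 4/105  (sign +1)
sum: t=0:+1/12 t=1:−1/48 = 1/16
3j²(2 3 3; 1 -2 1) = Δ·Π!·Σ² = 1/28  (sign +1)
combine: 4πI² = 245·4/105·1/28 = 1/3
take √, sign +1: I = 0.16286750

0.162868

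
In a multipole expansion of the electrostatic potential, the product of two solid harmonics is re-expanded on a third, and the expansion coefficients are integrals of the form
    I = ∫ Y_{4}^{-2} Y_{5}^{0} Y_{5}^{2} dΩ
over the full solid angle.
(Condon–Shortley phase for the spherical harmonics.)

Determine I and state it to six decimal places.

Checks pass: Σm=0; 14 even; l₃=5∈[1,9].
(2·4+1)(2·5+1)(2·5+1) = 1089
Δ: 4! 4! 6! / 15! → 1/3153150
sum: t=0:+1/69120 t=1:−1/1728 t=2:+1/576 t=3:−1/1728 t=4:+1/69120 = 7/11520
3j²(4 5 5; 0 0 0) = Δ·Π!·Σ² = 2/143  (sign -1)
sum: t=2:+1/3456 t=3:−1/1728 t=4:+1/11520 = -7/34560
3j²(4 5 5; -2 0 2) = Δ·Π!·Σ² = 7/858  (sign +1)
combine: 4πI² = 1089·2/143·7/858 = 21/169
take √, sign -1: I = -0.09944006

-0.099440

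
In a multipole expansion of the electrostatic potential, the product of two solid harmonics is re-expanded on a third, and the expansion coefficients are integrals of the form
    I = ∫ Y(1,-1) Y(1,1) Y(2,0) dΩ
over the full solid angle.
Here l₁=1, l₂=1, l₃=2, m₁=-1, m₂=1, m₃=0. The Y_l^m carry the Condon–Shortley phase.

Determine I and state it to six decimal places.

m-sum 0 ✓  L=4 even ✓  0≤2≤2 ✓
Π(2lᵢ+1) = 3×3×5 = 45
triangle coeff Δ(1,1,2) = 1/30
Σ_t [0,0]: t=0:+1/1 = 1/1
(3j)²=2/15 [(1 1 2; 0 0 0)], sign=+1
Σ_t [0,0]: t=0:+1/4 = 1/4
(3j)²=1/30 [(1 1 2; -1 1 0)], sign=+1
⇒ 4πI² = 1/5
I = (+1)√(1/5/(4π)) = 0.12615663

0.126157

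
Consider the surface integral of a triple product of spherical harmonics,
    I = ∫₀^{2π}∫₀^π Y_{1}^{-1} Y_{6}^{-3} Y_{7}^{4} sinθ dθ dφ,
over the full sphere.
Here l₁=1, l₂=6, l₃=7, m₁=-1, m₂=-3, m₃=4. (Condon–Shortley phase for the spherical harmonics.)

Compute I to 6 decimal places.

0.259489

Checks pass: Σm=0; 14 even; l₃=7∈[5,7].
(2·1+1)(2·6+1)(2·7+1) = 585
Δ: 0! 2! 12! / 15! → 1/1365
sum: t=0:+1/518400 = 1/518400
3j²(1 6 7; 0 0 0) = Δ·Π!·Σ² = 7/195  (sign -1)
sum: t=0:+1/4354560 = 1/4354560
3j²(1 6 7; -1 -3 4) = Δ·Π!·Σ² = 11/273  (sign -1)
combine: 4πI² = 585·7/195·11/273 = 11/13
take √, sign +1: I = 0.25948947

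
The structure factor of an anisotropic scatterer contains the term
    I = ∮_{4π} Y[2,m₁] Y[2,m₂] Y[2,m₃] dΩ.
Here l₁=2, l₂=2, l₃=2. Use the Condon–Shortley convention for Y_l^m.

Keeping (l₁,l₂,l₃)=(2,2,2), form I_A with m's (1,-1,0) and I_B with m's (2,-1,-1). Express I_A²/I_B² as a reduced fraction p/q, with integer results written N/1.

1/6

Same 2,2,2: normalisation and zero-m 3j drop out of the ratio.
A: Δ: 2! 2! 2! / 7! → 1/630; sum: t=0:+1/2 t=1:−1/4 = 1/4; 3j²(2 2 2; 1 -1 0) = Δ·Π!·Σ² = 1/70  (sign +1)
B: Δ: 2! 2! 2! / 7! → 1/630; sum: t=0:+1/4 = 1/4; 3j²(2 2 2; 2 -1 -1) = Δ·Π!·Σ² = 3/35  (sign -1)
I_A²/I_B² = (1/70)/(3/35) = 1/6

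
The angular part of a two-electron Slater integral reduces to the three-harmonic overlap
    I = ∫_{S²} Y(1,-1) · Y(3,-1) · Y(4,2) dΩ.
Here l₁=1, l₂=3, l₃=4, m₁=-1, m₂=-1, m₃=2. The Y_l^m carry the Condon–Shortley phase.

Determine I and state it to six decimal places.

m-sum 0 ✓  L=8 even ✓  2≤4≤4 ✓
Π(2lᵢ+1) = 3×7×9 = 189
triangle coeff Δ(1,3,4) = 1/252
Σ_t [0,0]: t=0:+1/36 = 1/36
(3j)²=4/63 [(1 3 4; 0 0 0)], sign=+1
Σ_t [0,0]: t=0:+1/96 = 1/96
(3j)²=5/84 [(1 3 4; -1 -1 2)], sign=+1
⇒ 4πI² = 5/7
I = (+1)√(5/7/(4π)) = 0.23841361

0.238414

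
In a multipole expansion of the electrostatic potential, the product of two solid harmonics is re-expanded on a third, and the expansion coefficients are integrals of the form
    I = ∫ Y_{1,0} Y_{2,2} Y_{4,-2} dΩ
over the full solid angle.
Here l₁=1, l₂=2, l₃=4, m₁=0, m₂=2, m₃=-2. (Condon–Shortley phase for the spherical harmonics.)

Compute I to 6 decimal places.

triangle: need 1≤l₃≤3, have 4; I=0

0.000000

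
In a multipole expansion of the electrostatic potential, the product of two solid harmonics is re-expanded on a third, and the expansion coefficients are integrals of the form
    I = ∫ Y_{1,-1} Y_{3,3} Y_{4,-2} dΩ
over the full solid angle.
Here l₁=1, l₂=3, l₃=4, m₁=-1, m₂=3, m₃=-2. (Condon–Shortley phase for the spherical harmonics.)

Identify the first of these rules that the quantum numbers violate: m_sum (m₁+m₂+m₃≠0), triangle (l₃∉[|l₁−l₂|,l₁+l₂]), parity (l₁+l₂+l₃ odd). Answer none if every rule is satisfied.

none

m₁+m₂+m₃ = -1 + 3 − 2 = 0  ✓
triangle: |1−3|=2 ≤ l₃=4 ≤ 1+3=4  ✓
parity: l₁+l₂+l₃ = 8 is even  ✓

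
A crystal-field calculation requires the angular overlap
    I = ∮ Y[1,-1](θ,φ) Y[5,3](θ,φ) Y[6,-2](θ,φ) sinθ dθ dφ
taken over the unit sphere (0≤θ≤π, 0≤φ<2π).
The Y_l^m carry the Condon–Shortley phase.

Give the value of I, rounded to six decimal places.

m-sum 0 ✓  L=12 even ✓  4≤6≤6 ✓
Π(2lᵢ+1) = 3×11×13 = 429
triangle coeff Δ(1,5,6) = 1/858
Σ_t [0,0]: t=0:+1/14400 = 1/14400
(3j)²=6/143 [(1 5 6; 0 0 0)], sign=+1
Σ_t [0,0]: t=0:+1/161280 = 1/161280
(3j)²=1/143 [(1 5 6; -1 3 -2)], sign=+1
⇒ 4πI² = 18/143
I = (+1)√(18/143/(4π)) = 0.10008369

0.100084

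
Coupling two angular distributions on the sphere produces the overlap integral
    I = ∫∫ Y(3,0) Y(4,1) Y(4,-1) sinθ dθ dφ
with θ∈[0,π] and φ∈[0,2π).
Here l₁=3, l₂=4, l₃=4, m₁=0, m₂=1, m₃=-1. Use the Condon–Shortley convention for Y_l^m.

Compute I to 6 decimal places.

L=11 odd ⇒ parity kills the (l;000) factor ⇒ I = 0

0.000000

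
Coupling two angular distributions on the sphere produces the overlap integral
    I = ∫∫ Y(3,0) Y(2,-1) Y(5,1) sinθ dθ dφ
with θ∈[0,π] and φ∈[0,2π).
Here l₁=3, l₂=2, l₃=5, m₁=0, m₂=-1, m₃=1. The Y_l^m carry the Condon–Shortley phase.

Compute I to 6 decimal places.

Rules hold: Σm=0, L=10 even, 1≤5≤5.
N = 7·5·11 = 385
Δ = 0!·6!·4!/11! = 1/2310
Racah Σ t=0..0: t=0:+1/144 = 1/144
⇒ 3j(3 2 5; 0 0 0)² = 10/231, sgn -1
Racah Σ t=0..0: t=0:+1/216 = 1/216
⇒ 3j(3 2 5; 0 -1 1)² = 8/231, sgn +1
4πI² = N·(3j₀)²·(3jₘ)² = 400/693
I = -1·√(0.577201/4π) = -0.21431790

-0.214318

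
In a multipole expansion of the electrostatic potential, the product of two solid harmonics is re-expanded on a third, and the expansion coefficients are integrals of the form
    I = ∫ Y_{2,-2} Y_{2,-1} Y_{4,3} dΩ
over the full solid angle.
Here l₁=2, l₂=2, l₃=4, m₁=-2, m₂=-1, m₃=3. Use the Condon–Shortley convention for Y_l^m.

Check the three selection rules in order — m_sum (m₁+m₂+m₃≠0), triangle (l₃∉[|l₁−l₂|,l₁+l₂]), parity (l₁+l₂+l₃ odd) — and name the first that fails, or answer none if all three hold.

azimuthal sum: -2 − 1 + 3 = 0  ✓
0 ≤ 4 ≤ 4 (triangle on l)  ✓
L = 2 + 2 + 4 = 8 (even)  ✓

none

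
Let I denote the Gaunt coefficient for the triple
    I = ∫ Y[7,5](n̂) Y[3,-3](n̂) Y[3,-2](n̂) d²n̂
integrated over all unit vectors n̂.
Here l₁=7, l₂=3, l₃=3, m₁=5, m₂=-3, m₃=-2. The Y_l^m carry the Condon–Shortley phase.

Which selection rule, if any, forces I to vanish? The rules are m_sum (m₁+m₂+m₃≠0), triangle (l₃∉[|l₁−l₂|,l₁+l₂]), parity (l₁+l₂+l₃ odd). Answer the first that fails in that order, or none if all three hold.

triangle

azimuthal sum: 5 − 3 − 2 = 0  ✓
4 ≤ 3 ≤ 10 (triangle on l)  ✗
L = 7 + 3 + 3 = 13 (odd)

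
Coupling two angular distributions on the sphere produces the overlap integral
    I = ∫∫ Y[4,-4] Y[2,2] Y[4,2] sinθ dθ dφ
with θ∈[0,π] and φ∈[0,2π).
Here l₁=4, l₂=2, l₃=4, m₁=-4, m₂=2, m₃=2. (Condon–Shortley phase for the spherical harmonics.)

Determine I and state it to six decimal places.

-0.106180

Rules hold: Σm=0, L=10 even, 2≤4≤6.
N = 9·5·9 = 405
Δ = 2!·6!·2!/11! = 1/13860
Racah Σ t=0..2: t=0:+1/192 t=1:−1/36 t=2:+1/192 = -5/288
⇒ 3j(4 2 4; 0 0 0)² = 20/693, sgn -1
Racah Σ t=2..2: t=2:+1/2880 = 1/2880
⇒ 3j(4 2 4; -4 2 2)² = 2/165, sgn +1
4πI² = N·(3j₀)²·(3jₘ)² = 120/847
I = -1·√(0.141677/4π) = -0.10618031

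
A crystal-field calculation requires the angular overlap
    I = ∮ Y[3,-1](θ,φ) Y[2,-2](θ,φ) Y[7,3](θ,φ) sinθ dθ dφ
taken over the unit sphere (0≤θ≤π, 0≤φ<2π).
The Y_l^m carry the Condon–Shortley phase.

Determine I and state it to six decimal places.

0.000000

l₃=7 ∉ [1,5] — triangle fails ⇒ I = 0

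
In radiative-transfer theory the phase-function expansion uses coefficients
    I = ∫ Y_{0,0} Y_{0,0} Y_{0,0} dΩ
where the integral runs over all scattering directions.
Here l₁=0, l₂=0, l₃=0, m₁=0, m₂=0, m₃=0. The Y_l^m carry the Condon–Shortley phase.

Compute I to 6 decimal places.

0.282095

Checks pass: Σm=0; 0 even; l₃=0∈[0,0].
(2·0+1)(2·0+1)(2·0+1) = 1
Δ: 0! 0! 0! / 1! → 1/1
sum: t=0:+1/1 = 1/1
3j²(0 0 0; 0 0 0) = Δ·Π!·Σ² = 1/1  (sign +1)
(m-triple is (0,0,0) — same symbol as above.)
combine: 4πI² = 1·1·1 = 1/1
take √, sign +1: I = 0.28209479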